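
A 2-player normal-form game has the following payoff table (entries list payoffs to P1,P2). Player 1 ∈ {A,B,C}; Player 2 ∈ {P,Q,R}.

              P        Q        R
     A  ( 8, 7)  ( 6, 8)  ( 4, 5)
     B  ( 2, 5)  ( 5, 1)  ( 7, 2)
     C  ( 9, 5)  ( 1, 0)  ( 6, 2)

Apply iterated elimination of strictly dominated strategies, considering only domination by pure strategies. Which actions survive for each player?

P2 drop R (P beats it: A:7>5 B:5>2 C:5>2)
P1 drop B (A beats it: P:8>2 Q:6>5)
P1→{A,C} P2→{P,Q}

IESDS → P1:{A,C} P2:{P,Q}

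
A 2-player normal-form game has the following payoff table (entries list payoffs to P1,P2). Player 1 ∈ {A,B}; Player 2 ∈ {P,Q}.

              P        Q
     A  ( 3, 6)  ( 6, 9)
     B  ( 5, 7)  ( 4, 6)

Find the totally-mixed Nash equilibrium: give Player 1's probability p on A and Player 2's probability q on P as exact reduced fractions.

P1 indiff ⇒ q·3+(1-q)·6 = q·5+(1-q)·4 ⇒ q(-2) = (1-q)(-2) ⇒ q = 1/2
P2 indiff ⇒ p·6+(1-p)·7 = p·9+(1-p)·6 ⇒ p(-3) = (1-p)(-1) ⇒ p = 1/4

P1 mixes 1/4 on A; P2 mixes 1/2 on P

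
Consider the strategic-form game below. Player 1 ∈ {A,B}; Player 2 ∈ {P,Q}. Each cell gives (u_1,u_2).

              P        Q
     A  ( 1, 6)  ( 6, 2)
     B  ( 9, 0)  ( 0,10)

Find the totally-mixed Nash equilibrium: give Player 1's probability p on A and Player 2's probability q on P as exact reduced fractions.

(p,q) = (5/7, 3/7)

P1 indiff ⇒ q·1+(1-q)·6 = q·9+(1-q)·0 ⇒ q(-8) = (1-q)(-6) ⇒ q = 3/7
P2 indiff ⇒ p·6+(1-p)·0 = p·2+(1-p)·10 ⇒ p(4) = (1-p)(10) ⇒ p = 5/7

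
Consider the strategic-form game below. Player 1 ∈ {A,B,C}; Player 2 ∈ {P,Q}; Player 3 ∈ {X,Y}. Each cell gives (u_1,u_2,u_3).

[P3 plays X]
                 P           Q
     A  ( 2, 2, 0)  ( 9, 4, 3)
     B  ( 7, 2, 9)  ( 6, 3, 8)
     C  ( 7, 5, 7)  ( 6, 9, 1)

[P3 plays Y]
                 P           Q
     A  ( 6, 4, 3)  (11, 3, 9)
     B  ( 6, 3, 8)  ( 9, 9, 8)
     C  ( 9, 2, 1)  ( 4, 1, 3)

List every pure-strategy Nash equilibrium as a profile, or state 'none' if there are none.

Equilibria: none

(A,P,X): not NE [P1→C gives 7>2; P2→Q gives 4>2; P3→Y gives 3>0]
(A,P,Y): not NE [P1→C gives 9>6]
(A,Q,X): not NE [P3→Y gives 9>3]
(A,Q,Y): not NE [P2→P gives 4>3]
(B,P,X): not NE [P2→Q gives 3>2]
(B,P,Y): not NE [P1→C gives 9>6; P2→Q gives 9>3; P3→X gives 9>8]
(B,Q,X): not NE [P1→A gives 9>6]
(B,Q,Y): not NE [P1→A gives 11>9]
(C,P,X): not NE [P2→Q gives 9>5]
(C,P,Y): not NE [P3→X gives 7>1]
(C,Q,X): not NE [P1→A gives 9>6; P3→Y gives 3>1]
(C,Q,Y): not NE [P1→A gives 11>4; P2→P gives 2>1]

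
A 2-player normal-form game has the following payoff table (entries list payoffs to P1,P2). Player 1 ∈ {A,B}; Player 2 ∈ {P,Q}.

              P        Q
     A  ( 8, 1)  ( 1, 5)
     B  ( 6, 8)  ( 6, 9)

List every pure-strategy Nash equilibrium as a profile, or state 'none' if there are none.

(A,P): not NE [P2→Q gives 5>1]
(A,Q): not NE [P1→B gives 6>1]
(B,P): not NE [P1→A gives 8>6; P2→Q gives 9>8]
(B,Q): NE

PSNE = {(B,Q)}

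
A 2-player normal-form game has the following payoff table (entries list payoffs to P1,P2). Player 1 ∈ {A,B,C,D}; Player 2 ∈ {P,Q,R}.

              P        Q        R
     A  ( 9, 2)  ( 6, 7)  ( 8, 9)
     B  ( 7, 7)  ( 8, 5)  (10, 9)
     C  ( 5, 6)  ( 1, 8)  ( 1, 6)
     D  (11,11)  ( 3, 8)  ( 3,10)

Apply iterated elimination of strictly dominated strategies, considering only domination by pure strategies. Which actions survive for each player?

P1 drop C (A beats it: P:9>5 Q:6>1 R:8>1)
P2 drop Q (R beats it: A:9>7 B:9>5 D:10>8)
P1→{A,B,D} P2→{P,R}

Survivors P1:{A,B,D} P2:{P,R}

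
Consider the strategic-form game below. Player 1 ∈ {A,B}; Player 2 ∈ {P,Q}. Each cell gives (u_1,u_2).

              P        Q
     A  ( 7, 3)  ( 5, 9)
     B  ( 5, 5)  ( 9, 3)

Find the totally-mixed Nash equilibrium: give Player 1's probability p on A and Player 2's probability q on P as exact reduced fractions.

(p,q) = (1/4, 2/3)

P1 indiff ⇒ q·7+(1-q)·5 = q·5+(1-q)·9 ⇒ q(2) = (1-q)(4) ⇒ q = 2/3
P2 indiff ⇒ p·3+(1-p)·5 = p·9+(1-p)·3 ⇒ p(-6) = (1-p)(-2) ⇒ p = 1/4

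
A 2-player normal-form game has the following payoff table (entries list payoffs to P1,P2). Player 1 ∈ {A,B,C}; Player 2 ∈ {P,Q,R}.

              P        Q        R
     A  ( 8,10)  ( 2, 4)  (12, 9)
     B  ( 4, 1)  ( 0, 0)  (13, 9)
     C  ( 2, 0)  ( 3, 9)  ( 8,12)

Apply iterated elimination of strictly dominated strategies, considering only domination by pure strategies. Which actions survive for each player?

P2 drop Q (R beats it: A:9>4 B:9>0 C:12>9)
P1 drop C (A beats it: P:8>2 R:12>8)
P1→{A,B} P2→{P,R}

IESDS → P1:{A,B} P2:{P,R}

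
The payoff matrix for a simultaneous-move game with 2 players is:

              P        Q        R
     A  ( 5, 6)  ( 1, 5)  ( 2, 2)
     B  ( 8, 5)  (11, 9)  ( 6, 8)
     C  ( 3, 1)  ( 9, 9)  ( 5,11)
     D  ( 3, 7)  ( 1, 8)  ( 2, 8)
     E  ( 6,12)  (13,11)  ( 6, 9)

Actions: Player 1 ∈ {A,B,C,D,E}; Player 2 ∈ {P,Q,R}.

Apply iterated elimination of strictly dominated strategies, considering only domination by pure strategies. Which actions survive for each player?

Survivors P1:{B,E} P2:{P,Q}

P1 drop A (B beats it: P:8>5 Q:11>1 R:6>2)
P1 drop C (B beats it: P:8>3 Q:11>9 R:6>5)
P1 drop D (B beats it: P:8>3 Q:11>1 R:6>2)
P2 drop R (Q beats it: B:9>8 E:11>9)
P1→{B,E} P2→{P,Q}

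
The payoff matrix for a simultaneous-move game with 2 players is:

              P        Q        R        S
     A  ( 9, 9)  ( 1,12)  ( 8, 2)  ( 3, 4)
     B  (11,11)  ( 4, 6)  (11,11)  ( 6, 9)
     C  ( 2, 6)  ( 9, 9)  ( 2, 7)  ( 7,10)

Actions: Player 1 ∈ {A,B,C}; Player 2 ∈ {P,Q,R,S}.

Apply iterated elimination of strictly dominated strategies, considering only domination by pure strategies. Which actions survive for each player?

P1 drop A (B beats it: P:11>9 Q:4>1 R:11>8 S:6>3)
P2 drop Q (S beats it: B:9>6 C:10>9)
P1→{B,C} P2→{P,R,S}

IESDS → P1:{B,C} P2:{P,R,S}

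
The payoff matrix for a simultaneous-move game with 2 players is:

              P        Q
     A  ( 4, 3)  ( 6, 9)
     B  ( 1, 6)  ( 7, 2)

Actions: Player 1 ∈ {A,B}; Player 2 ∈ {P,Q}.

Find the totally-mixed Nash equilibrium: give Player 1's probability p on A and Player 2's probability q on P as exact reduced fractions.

p=2/5, q=1/4

P1 indiff ⇒ q·4+(1-q)·6 = q·1+(1-q)·7 ⇒ q(3) = (1-q)(1) ⇒ q = 1/4
P2 indiff ⇒ p·3+(1-p)·6 = p·9+(1-p)·2 ⇒ p(-6) = (1-p)(-4) ⇒ p = 2/5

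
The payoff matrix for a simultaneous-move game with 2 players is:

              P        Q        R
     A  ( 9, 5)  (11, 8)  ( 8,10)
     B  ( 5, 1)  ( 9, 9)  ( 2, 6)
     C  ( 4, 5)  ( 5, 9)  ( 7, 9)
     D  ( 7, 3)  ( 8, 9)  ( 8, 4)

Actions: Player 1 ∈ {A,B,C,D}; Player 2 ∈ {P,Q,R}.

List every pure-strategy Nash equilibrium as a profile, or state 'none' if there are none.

(A,P): not NE [P2→R gives 10>5]
(A,Q): not NE [P2→R gives 10>8]
(A,R): NE
(B,P): not NE [P1→A gives 9>5; P2→Q gives 9>1]
(B,Q): not NE [P1→A gives 11>9]
(B,R): not NE [P1→D gives 8>2; P2→Q gives 9>6]
(C,P): not NE [P1→A gives 9>4; P2→R gives 9>5]
(C,Q): not NE [P1→A gives 11>5]
(C,R): not NE [P1→D gives 8>7]
(D,P): not NE [P1→A gives 9>7; P2→Q gives 9>3]
(D,Q): not NE [P1→A gives 11>8]
(D,R): not NE [P2→Q gives 9>4]

NE set: (A,R)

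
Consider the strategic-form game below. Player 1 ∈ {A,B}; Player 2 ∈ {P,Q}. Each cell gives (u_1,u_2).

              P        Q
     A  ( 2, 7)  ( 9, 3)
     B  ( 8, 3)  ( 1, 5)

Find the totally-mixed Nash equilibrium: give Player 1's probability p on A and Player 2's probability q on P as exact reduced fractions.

P1 indiff ⇒ q·2+(1-q)·9 = q·8+(1-q)·1 ⇒ q(-6) = (1-q)(-8) ⇒ q = 4/7
P2 indiff ⇒ p·7+(1-p)·3 = p·3+(1-p)·5 ⇒ p(4) = (1-p)(2) ⇒ p = 1/3

p=1/3, q=4/7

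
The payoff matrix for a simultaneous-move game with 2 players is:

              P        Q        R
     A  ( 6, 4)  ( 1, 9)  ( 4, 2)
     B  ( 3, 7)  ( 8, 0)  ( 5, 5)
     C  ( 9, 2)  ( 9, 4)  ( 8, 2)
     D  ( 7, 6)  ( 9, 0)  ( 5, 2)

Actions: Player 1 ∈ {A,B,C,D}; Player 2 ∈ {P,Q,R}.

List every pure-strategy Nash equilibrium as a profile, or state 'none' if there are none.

PSNE = {(C,Q)}

(A,P): not NE [P1→C gives 9>6; P2→Q gives 9>4]
(A,Q): not NE [P1→D gives 9>1]
(A,R): not NE [P1→C gives 8>4; P2→Q gives 9>2]
(B,P): not NE [P1→C gives 9>3]
(B,Q): not NE [P1→D gives 9>8; P2→P gives 7>0]
(B,R): not NE [P1→C gives 8>5; P2→P gives 7>5]
(C,P): not NE [P2→Q gives 4>2]
(C,Q): NE
(C,R): not NE [P2→Q gives 4>2]
(D,P): not NE [P1→C gives 9>7]
(D,Q): not NE [P2→P gives 6>0]
(D,R): not NE [P1→C gives 8>5; P2→P gives 6>2]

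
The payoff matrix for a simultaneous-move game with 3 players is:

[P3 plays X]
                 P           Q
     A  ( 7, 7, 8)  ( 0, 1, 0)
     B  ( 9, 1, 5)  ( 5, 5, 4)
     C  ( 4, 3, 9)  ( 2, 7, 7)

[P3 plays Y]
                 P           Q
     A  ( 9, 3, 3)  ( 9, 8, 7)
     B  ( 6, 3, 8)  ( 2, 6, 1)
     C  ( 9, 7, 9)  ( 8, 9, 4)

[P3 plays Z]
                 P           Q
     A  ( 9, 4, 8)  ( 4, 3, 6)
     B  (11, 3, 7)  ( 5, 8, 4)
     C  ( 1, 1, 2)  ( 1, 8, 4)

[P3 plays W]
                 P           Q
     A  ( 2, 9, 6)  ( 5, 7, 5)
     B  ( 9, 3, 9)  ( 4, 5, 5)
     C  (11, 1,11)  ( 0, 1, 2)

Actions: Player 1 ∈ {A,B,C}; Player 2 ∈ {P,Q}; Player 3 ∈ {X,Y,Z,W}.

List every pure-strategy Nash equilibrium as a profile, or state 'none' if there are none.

NE set: (A,Q,Y), (C,P,W)

(A,P,X): not NE [P1→B gives 9>7]
(A,P,Y): not NE [P2→Q gives 8>3; P3→Z gives 8>3]
(A,P,Z): not NE [P1→B gives 11>9]
(A,P,W): not NE [P1→C gives 11>2; P3→Z gives 8>6]
(A,Q,X): not NE [P1→B gives 5>0; P2→P gives 7>1; P3→Y gives 7>0]
(A,Q,Y): NE
(A,Q,Z): not NE [P1→B gives 5>4; P2→P gives 4>3; P3→Y gives 7>6]
(A,Q,W): not NE [P2→P gives 9>7; P3→Y gives 7>5]
(B,P,X): not NE [P2→Q gives 5>1; P3→W gives 9>5]
(B,P,Y): not NE [P1→C gives 9>6; P2→Q gives 6>3; P3→W gives 9>8]
(B,P,Z): not NE [P2→Q gives 8>3; P3→W gives 9>7]
(B,P,W): not NE [P1→C gives 11>9; P2→Q gives 5>3]
(B,Q,X): not NE [P3→W gives 5>4]
(B,Q,Y): not NE [P1→A gives 9>2; P3→W gives 5>1]
(B,Q,Z): not NE [P3→W gives 5>4]
(B,Q,W): not NE [P1→A gives 5>4]
(C,P,X): not NE [P1→B gives 9>4; P2→Q gives 7>3; P3→W gives 11>9]
(C,P,Y): not NE [P2→Q gives 9>7; P3→W gives 11>9]
(C,P,Z): not NE [P1→B gives 11>1; P2→Q gives 8>1; P3→W gives 11>2]
(C,P,W): NE
(C,Q,X): not NE [P1→B gives 5>2]
(C,Q,Y): not NE [P1→A gives 9>8; P3→X gives 7>4]
(C,Q,Z): not NE [P1→B gives 5>1; P3→X gives 7>4]
(C,Q,W): not NE [P1→A gives 5>0; P3→X gives 7>2]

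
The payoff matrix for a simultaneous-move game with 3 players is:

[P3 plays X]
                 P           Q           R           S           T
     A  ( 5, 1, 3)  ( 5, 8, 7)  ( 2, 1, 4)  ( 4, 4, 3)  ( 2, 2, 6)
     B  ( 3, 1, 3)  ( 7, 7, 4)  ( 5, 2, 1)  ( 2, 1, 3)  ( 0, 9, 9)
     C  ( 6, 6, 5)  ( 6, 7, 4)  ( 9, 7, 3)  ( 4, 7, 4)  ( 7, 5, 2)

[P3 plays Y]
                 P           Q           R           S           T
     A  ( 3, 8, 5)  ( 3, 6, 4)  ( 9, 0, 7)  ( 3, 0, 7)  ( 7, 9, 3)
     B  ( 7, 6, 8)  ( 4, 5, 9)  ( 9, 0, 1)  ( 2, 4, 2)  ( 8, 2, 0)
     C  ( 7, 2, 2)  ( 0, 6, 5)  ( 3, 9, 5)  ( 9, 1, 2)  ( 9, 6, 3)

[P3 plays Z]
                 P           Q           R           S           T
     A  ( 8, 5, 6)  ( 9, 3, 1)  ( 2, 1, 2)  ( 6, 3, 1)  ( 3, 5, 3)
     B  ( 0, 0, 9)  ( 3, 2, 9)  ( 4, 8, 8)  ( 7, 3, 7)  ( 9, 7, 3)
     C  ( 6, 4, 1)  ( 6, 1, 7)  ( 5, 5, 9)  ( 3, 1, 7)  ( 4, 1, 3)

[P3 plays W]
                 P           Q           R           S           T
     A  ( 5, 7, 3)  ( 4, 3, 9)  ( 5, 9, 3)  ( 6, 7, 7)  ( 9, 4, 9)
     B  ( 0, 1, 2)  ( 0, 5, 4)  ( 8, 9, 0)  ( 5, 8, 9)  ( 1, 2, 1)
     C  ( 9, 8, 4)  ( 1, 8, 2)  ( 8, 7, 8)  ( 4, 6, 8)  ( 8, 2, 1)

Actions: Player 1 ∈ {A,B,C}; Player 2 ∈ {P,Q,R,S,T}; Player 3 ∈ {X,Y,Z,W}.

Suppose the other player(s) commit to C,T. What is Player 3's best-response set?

P3 best: {Y,Z}

u_3(X vs C,T) = 2
u_3(Y vs C,T) = 3
u_3(Z vs C,T) = 3
u_3(W vs C,T) = 1
max payoff 3 at {Y,Z}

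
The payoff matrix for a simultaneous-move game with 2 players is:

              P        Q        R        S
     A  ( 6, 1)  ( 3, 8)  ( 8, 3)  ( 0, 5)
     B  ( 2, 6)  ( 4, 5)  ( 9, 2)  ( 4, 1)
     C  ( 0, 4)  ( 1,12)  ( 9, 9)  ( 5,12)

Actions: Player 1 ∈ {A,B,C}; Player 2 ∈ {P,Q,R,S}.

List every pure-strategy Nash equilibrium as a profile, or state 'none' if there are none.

PSNE = {(C,S)}

(A,P): not NE [P2→Q gives 8>1]
(A,Q): not NE [P1→B gives 4>3]
(A,R): not NE [P1→C gives 9>8; P2→Q gives 8>3]
(A,S): not NE [P1→C gives 5>0; P2→Q gives 8>5]
(B,P): not NE [P1→A gives 6>2]
(B,Q): not NE [P2→P gives 6>5]
(B,R): not NE [P2→P gives 6>2]
(B,S): not NE [P1→C gives 5>4; P2→P gives 6>1]
(C,P): not NE [P1→A gives 6>0; P2→S gives 12>4]
(C,Q): not NE [P1→B gives 4>1]
(C,R): not NE [P2→S gives 12>9]
(C,S): NE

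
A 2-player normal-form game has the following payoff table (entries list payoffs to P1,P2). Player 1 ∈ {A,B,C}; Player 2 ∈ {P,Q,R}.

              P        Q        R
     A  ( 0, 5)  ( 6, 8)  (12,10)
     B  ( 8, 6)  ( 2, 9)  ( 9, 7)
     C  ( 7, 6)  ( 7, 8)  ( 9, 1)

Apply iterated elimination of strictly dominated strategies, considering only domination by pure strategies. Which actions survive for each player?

P2 drop P (Q beats it: A:8>5 B:9>6 C:8>6)
P1 drop B (A beats it: Q:6>2 R:12>9)
P1→{A,C} P2→{Q,R}

Survivors P1:{A,C} P2:{Q,R}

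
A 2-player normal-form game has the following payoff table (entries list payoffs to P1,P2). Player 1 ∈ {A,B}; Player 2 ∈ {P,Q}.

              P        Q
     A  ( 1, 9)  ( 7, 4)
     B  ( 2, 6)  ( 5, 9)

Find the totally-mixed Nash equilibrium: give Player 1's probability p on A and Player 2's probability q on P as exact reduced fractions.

P1 indiff ⇒ q·1+(1-q)·7 = q·2+(1-q)·5 ⇒ q(-1) = (1-q)(-2) ⇒ q = 2/3
P2 indiff ⇒ p·9+(1-p)·6 = p·4+(1-p)·9 ⇒ p(5) = (1-p)(3) ⇒ p = 3/8

P1 mixes 3/8 on A; P2 mixes 2/3 on P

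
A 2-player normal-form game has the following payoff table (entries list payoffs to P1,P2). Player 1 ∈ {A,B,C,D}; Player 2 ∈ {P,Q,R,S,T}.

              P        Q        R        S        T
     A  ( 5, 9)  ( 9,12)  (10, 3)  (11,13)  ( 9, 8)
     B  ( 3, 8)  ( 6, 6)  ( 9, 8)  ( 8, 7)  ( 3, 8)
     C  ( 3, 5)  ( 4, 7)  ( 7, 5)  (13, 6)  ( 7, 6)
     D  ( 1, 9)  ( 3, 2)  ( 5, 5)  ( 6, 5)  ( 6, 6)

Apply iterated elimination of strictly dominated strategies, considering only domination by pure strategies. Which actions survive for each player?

P1 drop B (A beats it: P:5>3 Q:9>6 R:10>9 S:11>8 T:9>3)
P1 drop D (A beats it: P:5>1 Q:9>3 R:10>5 S:11>6 T:9>6)
P2 drop P (Q beats it: A:12>9 C:7>5)
P2 drop R (Q beats it: A:12>3 C:7>5)
P2 drop T (Q beats it: A:12>8 C:7>6)
P1→{A,C} P2→{Q,S}

IESDS → P1:{A,C} P2:{Q,S}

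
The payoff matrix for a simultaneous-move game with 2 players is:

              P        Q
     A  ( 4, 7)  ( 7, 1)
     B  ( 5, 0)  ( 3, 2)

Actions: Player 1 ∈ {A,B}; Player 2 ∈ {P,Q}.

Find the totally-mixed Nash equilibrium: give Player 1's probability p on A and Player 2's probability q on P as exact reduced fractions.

P1 indiff ⇒ q·4+(1-q)·7 = q·5+(1-q)·3 ⇒ q(-1) = (1-q)(-4) ⇒ q = 4/5
P2 indiff ⇒ p·7+(1-p)·0 = p·1+(1-p)·2 ⇒ p(6) = (1-p)(2) ⇒ p = 1/4

p=1/4, q=4/5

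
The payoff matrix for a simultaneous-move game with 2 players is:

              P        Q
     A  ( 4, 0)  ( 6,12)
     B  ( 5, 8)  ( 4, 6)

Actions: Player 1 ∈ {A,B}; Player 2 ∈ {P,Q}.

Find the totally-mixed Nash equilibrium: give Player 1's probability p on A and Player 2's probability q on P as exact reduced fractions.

P1 indiff ⇒ q·4+(1-q)·6 = q·5+(1-q)·4 ⇒ q(-1) = (1-q)(-2) ⇒ q = 2/3
P2 indiff ⇒ p·0+(1-p)·8 = p·12+(1-p)·6 ⇒ p(-12) = (1-p)(-2) ⇒ p = 1/7

P1 mixes 1/7 on A; P2 mixes 2/3 on P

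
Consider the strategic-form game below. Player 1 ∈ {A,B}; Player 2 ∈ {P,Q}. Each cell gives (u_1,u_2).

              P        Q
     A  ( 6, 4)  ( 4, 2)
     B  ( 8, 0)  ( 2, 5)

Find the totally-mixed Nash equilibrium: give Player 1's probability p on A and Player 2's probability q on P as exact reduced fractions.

(p,q) = (5/7, 1/2)

P1 indiff ⇒ q·6+(1-q)·4 = q·8+(1-q)·2 ⇒ q(-2) = (1-q)(-2) ⇒ q = 1/2
P2 indiff ⇒ p·4+(1-p)·0 = p·2+(1-p)·5 ⇒ p(2) = (1-p)(5) ⇒ p = 5/7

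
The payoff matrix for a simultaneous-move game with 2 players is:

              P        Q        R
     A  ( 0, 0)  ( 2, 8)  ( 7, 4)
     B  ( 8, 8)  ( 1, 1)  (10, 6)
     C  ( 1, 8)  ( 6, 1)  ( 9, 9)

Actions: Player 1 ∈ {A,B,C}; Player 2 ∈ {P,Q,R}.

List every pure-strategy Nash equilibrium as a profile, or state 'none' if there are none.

PSNE = {(B,P)}

(A,P): not NE [P1→B gives 8>0; P2→Q gives 8>0]
(A,Q): not NE [P1→C gives 6>2]
(A,R): not NE [P1→B gives 10>7; P2→Q gives 8>4]
(B,P): NE
(B,Q): not NE [P1→C gives 6>1; P2→P gives 8>1]
(B,R): not NE [P2→P gives 8>6]
(C,P): not NE [P1→B gives 8>1; P2→R gives 9>8]
(C,Q): not NE [P2→R gives 9>1]
(C,R): not NE [P1→B gives 10>9]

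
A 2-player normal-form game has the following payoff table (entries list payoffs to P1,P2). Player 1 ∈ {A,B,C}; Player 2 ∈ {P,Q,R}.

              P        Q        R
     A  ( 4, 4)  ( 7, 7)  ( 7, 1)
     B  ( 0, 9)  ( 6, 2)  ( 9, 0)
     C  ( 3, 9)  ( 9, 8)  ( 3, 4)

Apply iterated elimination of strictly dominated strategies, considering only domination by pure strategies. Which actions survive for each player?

P2 drop R (P beats it: A:4>1 B:9>0 C:9>4)
P1 drop B (A beats it: P:4>0 Q:7>6)
P1→{A,C} P2→{P,Q}

Remaining: P1:{A,C} P2:{P,Q}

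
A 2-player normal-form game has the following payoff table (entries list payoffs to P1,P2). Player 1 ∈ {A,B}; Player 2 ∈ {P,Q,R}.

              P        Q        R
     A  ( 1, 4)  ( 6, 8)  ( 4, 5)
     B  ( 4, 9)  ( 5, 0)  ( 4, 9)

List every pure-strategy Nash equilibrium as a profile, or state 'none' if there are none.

Nash profiles: (A,Q), (B,P), (B,R)

(A,P): not NE [P1→B gives 4>1; P2→Q gives 8>4]
(A,Q): NE
(A,R): not NE [P2→Q gives 8>5]
(B,P): NE
(B,Q): not NE [P1→A gives 6>5; P2→R gives 9>0]
(B,R): NE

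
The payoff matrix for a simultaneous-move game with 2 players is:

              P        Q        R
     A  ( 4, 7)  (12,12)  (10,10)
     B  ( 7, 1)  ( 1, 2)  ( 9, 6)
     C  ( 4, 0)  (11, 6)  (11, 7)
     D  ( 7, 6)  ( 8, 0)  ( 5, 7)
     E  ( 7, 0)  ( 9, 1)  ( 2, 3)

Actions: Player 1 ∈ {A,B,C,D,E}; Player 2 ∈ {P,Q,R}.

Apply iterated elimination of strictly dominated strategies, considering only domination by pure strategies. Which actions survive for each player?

Survivors P1:{A,C} P2:{Q,R}

P2 drop P (R beats it: A:10>7 B:6>1 C:7>0 D:7>6 E:3>0)
P1 drop B (A beats it: Q:12>1 R:10>9)
P1 drop D (A beats it: Q:12>8 R:10>5)
P1 drop E (A beats it: Q:12>9 R:10>2)
P1→{A,C} P2→{Q,R}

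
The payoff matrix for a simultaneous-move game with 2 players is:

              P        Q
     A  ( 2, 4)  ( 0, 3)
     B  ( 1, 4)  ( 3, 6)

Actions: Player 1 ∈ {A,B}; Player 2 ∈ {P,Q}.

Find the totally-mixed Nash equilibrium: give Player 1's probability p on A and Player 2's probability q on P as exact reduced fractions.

p=2/3, q=3/4

P1 indiff ⇒ q·2+(1-q)·0 = q·1+(1-q)·3 ⇒ q(1) = (1-q)(3) ⇒ q = 3/4
P2 indiff ⇒ p·4+(1-p)·4 = p·3+(1-p)·6 ⇒ p(1) = (1-p)(2) ⇒ p = 2/3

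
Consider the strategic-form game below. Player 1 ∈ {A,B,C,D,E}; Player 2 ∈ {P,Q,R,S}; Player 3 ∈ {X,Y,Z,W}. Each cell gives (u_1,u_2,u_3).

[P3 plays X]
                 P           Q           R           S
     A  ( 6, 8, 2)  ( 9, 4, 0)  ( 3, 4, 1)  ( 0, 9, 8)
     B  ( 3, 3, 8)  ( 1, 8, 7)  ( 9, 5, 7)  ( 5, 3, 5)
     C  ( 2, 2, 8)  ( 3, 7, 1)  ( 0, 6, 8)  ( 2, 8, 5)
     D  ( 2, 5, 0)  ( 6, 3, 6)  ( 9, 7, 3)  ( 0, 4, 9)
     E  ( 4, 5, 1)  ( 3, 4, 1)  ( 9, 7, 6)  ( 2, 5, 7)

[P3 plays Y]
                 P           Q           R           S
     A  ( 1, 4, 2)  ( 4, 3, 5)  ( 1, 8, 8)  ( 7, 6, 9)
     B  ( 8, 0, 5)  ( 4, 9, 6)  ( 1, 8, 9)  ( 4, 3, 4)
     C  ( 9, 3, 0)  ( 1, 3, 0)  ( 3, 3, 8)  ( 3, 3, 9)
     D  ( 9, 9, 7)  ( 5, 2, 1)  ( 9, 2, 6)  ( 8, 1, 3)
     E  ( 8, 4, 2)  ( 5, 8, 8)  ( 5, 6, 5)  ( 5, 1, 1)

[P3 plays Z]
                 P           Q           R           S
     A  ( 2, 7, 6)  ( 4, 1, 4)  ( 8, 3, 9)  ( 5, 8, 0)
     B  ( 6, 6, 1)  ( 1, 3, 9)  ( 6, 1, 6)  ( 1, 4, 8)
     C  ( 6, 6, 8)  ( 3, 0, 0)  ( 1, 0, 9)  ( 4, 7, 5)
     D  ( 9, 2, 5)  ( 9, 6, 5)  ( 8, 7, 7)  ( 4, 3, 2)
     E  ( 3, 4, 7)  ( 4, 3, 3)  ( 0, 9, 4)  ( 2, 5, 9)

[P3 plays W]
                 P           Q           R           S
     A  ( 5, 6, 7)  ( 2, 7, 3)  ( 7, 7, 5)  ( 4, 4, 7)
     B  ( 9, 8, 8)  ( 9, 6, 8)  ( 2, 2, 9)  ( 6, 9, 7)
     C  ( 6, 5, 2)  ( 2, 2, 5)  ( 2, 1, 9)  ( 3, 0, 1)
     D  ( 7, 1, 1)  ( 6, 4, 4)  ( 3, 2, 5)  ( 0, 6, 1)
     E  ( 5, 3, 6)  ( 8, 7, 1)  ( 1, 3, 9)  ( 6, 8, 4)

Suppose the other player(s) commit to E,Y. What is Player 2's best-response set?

P2 best: {Q}

u_2(P vs E,Y) = 4
u_2(Q vs E,Y) = 8
u_2(R vs E,Y) = 6
u_2(S vs E,Y) = 1
max payoff 8 at {Q}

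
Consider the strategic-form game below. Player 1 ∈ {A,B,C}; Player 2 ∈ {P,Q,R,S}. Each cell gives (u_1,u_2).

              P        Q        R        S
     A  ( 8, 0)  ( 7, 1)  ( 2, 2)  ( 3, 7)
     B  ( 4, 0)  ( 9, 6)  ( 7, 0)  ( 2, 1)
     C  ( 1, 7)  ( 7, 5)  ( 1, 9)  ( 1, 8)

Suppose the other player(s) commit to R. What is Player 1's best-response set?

BR_1 = {B}

u_1(A vs R) = 2
u_1(B vs R) = 7
u_1(C vs R) = 1
max payoff 7 at {B}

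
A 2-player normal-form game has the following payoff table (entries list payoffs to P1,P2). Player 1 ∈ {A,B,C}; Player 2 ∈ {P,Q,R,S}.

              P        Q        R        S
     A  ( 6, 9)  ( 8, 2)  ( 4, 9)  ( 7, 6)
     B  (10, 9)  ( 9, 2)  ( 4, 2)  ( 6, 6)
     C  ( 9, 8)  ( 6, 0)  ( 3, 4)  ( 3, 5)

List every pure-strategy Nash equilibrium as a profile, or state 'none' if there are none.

NE set: (A,R), (B,P)

(A,P): not NE [P1→B gives 10>6]
(A,Q): not NE [P1→B gives 9>8; P2→R gives 9>2]
(A,R): NE
(A,S): not NE [P2→R gives 9>6]
(B,P): NE
(B,Q): not NE [P2→P gives 9>2]
(B,R): not NE [P2→P gives 9>2]
(B,S): not NE [P1→A gives 7>6; P2→P gives 9>6]
(C,P): not NE [P1→B gives 10>9]
(C,Q): not NE [P1→B gives 9>6; P2→P gives 8>0]
(C,R): not NE [P1→B gives 4>3; P2→P gives 8>4]
(C,S): not NE [P1→A gives 7>3; P2→P gives 8>5]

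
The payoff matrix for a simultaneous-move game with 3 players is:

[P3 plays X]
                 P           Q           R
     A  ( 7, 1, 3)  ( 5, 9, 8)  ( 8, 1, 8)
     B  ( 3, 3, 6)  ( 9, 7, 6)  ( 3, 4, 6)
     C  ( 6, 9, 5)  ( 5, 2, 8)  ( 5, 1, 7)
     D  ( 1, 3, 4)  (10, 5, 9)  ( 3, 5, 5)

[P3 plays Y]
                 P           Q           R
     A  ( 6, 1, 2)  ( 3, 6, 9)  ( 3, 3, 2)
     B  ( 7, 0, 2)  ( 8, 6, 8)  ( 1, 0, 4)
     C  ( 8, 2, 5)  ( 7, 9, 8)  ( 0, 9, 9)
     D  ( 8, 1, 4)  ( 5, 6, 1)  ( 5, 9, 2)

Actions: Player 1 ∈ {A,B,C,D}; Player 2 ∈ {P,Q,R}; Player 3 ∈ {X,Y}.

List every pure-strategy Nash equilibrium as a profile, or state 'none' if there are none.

Nash profiles: (B,Q,Y), (D,Q,X)

(A,P,X): not NE [P2→Q gives 9>1]
(A,P,Y): not NE [P1→D gives 8>6; P2→Q gives 6>1; P3→X gives 3>2]
(A,Q,X): not NE [P1→D gives 10>5; P3→Y gives 9>8]
(A,Q,Y): not NE [P1→B gives 8>3]
(A,R,X): not NE [P2→Q gives 9>1]
(A,R,Y): not NE [P1→D gives 5>3; P2→Q gives 6>3; P3→X gives 8>2]
(B,P,X): not NE [P1→A gives 7>3; P2→Q gives 7>3]
(B,P,Y): not NE [P1→D gives 8>7; P2→Q gives 6>0; P3→X gives 6>2]
(B,Q,X): not NE [P1→D gives 10>9; P3→Y gives 8>6]
(B,Q,Y): NE
(B,R,X): not NE [P1→A gives 8>3; P2→Q gives 7>4]
(B,R,Y): not NE [P1→D gives 5>1; P2→Q gives 6>0; P3→X gives 6>4]
(C,P,X): not NE [P1→A gives 7>6]
(C,P,Y): not NE [P2→R gives 9>2]
(C,Q,X): not NE [P1→D gives 10>5; P2→P gives 9>2]
(C,Q,Y): not NE [P1→B gives 8>7]
(C,R,X): not NE [P1→A gives 8>5; P2→P gives 9>1; P3→Y gives 9>7]
(C,R,Y): not NE [P1→D gives 5>0]
(D,P,X): not NE [P1→A gives 7>1; P2→R gives 5>3]
(D,P,Y): not NE [P2→R gives 9>1]
(D,Q,X): NE
(D,Q,Y): not NE [P1→B gives 8>5; P2→R gives 9>6; P3→X gives 9>1]
(D,R,X): not NE [P1→A gives 8>3]
(D,R,Y): not NE [P3→X gives 5>2]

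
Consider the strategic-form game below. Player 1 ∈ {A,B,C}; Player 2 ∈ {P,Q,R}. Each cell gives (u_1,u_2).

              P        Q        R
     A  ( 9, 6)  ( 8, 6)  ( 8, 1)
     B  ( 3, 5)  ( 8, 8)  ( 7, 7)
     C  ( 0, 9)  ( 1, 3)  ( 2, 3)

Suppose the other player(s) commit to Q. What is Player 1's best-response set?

BR_1 = {A,B}

u_1(A vs Q) = 8
u_1(B vs Q) = 8
u_1(C vs Q) = 1
max payoff 8 at {A,B}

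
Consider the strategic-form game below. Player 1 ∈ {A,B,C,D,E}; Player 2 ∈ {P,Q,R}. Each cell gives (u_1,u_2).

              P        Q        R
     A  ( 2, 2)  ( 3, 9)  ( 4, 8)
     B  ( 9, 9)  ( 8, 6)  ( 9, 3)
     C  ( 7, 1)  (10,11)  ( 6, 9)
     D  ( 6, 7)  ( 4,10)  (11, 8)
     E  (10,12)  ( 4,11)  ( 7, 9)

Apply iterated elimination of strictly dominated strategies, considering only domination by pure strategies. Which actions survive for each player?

P1 drop A (B beats it: P:9>2 Q:8>3 R:9>4)
P2 drop R (Q beats it: B:6>3 C:11>9 D:10>8 E:11>9)
P1 drop D (B beats it: P:9>6 Q:8>4)
P1→{B,C,E} P2→{P,Q}

Remaining: P1:{B,C,E} P2:{P,Q}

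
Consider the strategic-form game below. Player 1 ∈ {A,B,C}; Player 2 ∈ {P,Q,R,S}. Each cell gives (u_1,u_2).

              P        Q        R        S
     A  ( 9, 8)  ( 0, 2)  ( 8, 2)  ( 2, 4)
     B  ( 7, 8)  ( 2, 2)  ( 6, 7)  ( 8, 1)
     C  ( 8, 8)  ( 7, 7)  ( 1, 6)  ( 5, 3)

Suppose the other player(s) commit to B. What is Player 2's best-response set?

u_2(P vs B) = 8
u_2(Q vs B) = 2
u_2(R vs B) = 7
u_2(S vs B) = 1
max payoff 8 at {P}

P2 best: {P}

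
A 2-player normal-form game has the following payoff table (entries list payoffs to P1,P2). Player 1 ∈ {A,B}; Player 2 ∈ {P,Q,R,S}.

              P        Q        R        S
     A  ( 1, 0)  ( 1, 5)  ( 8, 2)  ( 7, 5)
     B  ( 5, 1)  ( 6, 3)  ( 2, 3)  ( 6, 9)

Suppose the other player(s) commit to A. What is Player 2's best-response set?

P2 best: {Q,S}

u_2(P vs A) = 0
u_2(Q vs A) = 5
u_2(R vs A) = 2
u_2(S vs A) = 5
max payoff 5 at {Q,S}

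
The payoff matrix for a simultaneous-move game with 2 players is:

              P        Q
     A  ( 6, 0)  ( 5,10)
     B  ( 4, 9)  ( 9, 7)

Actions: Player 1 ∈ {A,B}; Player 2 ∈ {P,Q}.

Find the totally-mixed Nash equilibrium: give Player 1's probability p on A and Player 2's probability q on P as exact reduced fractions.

P1 indiff ⇒ q·6+(1-q)·5 = q·4+(1-q)·9 ⇒ q(2) = (1-q)(4) ⇒ q = 2/3
P2 indiff ⇒ p·0+(1-p)·9 = p·10+(1-p)·7 ⇒ p(-10) = (1-p)(-2) ⇒ p = 1/6

(p,q) = (1/6, 2/3)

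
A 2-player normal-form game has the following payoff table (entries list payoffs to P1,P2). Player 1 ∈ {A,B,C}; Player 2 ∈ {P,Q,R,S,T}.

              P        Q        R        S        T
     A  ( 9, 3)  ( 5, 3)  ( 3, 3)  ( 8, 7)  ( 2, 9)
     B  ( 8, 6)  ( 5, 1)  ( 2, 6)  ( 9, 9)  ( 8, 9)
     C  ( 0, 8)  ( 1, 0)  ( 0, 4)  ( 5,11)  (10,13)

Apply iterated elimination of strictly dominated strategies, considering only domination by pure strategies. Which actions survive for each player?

Remaining: P1:{B,C} P2:{S,T}

P2 drop P (S beats it: A:7>3 B:9>6 C:11>8)
P2 drop Q (S beats it: A:7>3 B:9>1 C:11>0)
P2 drop R (S beats it: A:7>3 B:9>6 C:11>4)
P1 drop A (B beats it: S:9>8 T:8>2)
P1→{B,C} P2→{S,T}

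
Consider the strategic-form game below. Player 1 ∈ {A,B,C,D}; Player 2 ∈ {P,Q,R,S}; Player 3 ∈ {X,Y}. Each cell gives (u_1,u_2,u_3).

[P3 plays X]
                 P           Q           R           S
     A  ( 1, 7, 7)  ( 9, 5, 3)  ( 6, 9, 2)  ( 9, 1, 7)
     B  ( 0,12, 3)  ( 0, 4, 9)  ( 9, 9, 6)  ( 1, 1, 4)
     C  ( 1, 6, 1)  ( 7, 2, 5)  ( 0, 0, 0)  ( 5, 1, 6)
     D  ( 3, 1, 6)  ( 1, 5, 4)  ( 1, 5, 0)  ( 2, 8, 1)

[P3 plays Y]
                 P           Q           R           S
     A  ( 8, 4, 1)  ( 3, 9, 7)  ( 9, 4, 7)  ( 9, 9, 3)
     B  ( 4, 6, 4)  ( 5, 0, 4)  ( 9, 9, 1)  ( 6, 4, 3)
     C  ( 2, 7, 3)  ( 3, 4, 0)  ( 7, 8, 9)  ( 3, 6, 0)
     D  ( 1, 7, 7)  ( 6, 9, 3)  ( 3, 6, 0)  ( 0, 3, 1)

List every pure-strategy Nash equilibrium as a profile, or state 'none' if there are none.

(A,P,X): not NE [P1→D gives 3>1; P2→R gives 9>7]
(A,P,Y): not NE [P2→S gives 9>4; P3→X gives 7>1]
(A,Q,X): not NE [P2→R gives 9>5; P3→Y gives 7>3]
(A,Q,Y): not NE [P1→D gives 6>3]
(A,R,X): not NE [P1→B gives 9>6; P3→Y gives 7>2]
(A,R,Y): not NE [P2→S gives 9>4]
(A,S,X): not NE [P2→R gives 9>1]
(A,S,Y): not NE [P3→X gives 7>3]
(B,P,X): not NE [P1→D gives 3>0; P3→Y gives 4>3]
(B,P,Y): not NE [P1→A gives 8>4; P2→R gives 9>6]
(B,Q,X): not NE [P1→A gives 9>0; P2→P gives 12>4]
(B,Q,Y): not NE [P1→D gives 6>5; P2→R gives 9>0; P3→X gives 9>4]
(B,R,X): not NE [P2→P gives 12>9]
(B,R,Y): not NE [P3→X gives 6>1]
(B,S,X): not NE [P1→A gives 9>1; P2→P gives 12>1]
(B,S,Y): not NE [P1→A gives 9>6; P2→R gives 9>4; P3→X gives 4>3]
(C,P,X): not NE [P1→D gives 3>1; P3→Y gives 3>1]
(C,P,Y): not NE [P1→A gives 8>2; P2→R gives 8>7]
(C,Q,X): not NE [P1→A gives 9>7; P2→P gives 6>2]
(C,Q,Y): not NE [P1→D gives 6>3; P2→R gives 8>4; P3→X gives 5>0]
(C,R,X): not NE [P1→B gives 9>0; P2→P gives 6>0; P3→Y gives 9>0]
(C,R,Y): not NE [P1→B gives 9>7]
(C,S,X): not NE [P1→A gives 9>5; P2→P gives 6>1]
(C,S,Y): not NE [P1→A gives 9>3; P2→R gives 8>6; P3→X gives 6>0]
(D,P,X): not NE [P2→S gives 8>1; P3→Y gives 7>6]
(D,P,Y): not NE [P1→A gives 8>1; P2→Q gives 9>7]
(D,Q,X): not NE [P1→A gives 9>1; P2→S gives 8>5]
(D,Q,Y): not NE [P3→X gives 4>3]
(D,R,X): not NE [P1→B gives 9>1; P2→S gives 8>5]
(D,R,Y): not NE [P1→B gives 9>3; P2→Q gives 9>6]
(D,S,X): not NE [P1→A gives 9>2]
(D,S,Y): not NE [P1→A gives 9>0; P2→Q gives 9>3]

PSNE: ∅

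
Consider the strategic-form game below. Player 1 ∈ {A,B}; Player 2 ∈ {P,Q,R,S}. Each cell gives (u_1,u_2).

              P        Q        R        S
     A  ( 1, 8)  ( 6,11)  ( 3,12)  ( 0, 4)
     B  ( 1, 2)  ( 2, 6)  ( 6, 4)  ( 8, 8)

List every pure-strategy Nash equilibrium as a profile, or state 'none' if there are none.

(A,P): not NE [P2→R gives 12>8]
(A,Q): not NE [P2→R gives 12>11]
(A,R): not NE [P1→B gives 6>3]
(A,S): not NE [P1→B gives 8>0; P2→R gives 12>4]
(B,P): not NE [P2→S gives 8>2]
(B,Q): not NE [P1→A gives 6>2; P2→S gives 8>6]
(B,R): not NE [P2→S gives 8>4]
(B,S): NE

PSNE = {(B,S)}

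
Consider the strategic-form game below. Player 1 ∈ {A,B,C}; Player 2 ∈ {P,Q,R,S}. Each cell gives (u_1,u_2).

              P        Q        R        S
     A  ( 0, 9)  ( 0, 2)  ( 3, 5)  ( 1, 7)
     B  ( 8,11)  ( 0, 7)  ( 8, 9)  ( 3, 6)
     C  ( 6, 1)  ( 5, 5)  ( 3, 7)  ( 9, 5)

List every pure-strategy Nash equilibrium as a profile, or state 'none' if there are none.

Nash profiles: (B,P)

(A,P): not NE [P1→B gives 8>0]
(A,Q): not NE [P1→C gives 5>0; P2→P gives 9>2]
(A,R): not NE [P1→B gives 8>3; P2→P gives 9>5]
(A,S): not NE [P1→C gives 9>1; P2→P gives 9>7]
(B,P): NE
(B,Q): not NE [P1→C gives 5>0; P2→P gives 11>7]
(B,R): not NE [P2→P gives 11>9]
(B,S): not NE [P1→C gives 9>3; P2→P gives 11>6]
(C,P): not NE [P1→B gives 8>6; P2→R gives 7>1]
(C,Q): not NE [P2→R gives 7>5]
(C,R): not NE [P1→B gives 8>3]
(C,S): not NE [P2→R gives 7>5]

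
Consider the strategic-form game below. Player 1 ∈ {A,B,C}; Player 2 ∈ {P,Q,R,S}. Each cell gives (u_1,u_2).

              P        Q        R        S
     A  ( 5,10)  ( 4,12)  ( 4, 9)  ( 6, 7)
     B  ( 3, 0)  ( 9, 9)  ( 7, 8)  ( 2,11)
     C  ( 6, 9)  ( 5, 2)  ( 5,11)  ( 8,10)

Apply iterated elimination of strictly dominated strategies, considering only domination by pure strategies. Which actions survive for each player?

Remaining: P1:{B,C} P2:{R,S}

P1 drop A (C beats it: P:6>5 Q:5>4 R:5>4 S:8>6)
P2 drop P (R beats it: B:8>0 C:11>9)
P2 drop Q (S beats it: B:11>9 C:10>2)
P1→{B,C} P2→{R,S}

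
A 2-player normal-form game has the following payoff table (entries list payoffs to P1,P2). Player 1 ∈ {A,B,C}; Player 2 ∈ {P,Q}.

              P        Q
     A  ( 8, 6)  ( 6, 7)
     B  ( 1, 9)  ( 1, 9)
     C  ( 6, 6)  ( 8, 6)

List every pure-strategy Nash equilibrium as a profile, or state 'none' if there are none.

Nash profiles: (C,Q)

(A,P): not NE [P2→Q gives 7>6]
(A,Q): not NE [P1→C gives 8>6]
(B,P): not NE [P1→A gives 8>1]
(B,Q): not NE [P1→C gives 8>1]
(C,P): not NE [P1→A gives 8>6]
(C,Q): NE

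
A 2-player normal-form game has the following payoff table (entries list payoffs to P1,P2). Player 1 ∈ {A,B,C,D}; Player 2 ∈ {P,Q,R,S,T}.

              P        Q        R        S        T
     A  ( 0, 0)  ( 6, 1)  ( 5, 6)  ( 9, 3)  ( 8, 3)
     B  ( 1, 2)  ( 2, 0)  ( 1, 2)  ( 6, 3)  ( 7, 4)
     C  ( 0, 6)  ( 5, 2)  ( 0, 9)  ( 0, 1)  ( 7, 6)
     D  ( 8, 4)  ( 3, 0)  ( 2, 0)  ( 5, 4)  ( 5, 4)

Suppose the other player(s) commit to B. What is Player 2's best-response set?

BR_2 = {T}

u_2(P vs B) = 2
u_2(Q vs B) = 0
u_2(R vs B) = 2
u_2(S vs B) = 3
u_2(T vs B) = 4
max payoff 4 at {T}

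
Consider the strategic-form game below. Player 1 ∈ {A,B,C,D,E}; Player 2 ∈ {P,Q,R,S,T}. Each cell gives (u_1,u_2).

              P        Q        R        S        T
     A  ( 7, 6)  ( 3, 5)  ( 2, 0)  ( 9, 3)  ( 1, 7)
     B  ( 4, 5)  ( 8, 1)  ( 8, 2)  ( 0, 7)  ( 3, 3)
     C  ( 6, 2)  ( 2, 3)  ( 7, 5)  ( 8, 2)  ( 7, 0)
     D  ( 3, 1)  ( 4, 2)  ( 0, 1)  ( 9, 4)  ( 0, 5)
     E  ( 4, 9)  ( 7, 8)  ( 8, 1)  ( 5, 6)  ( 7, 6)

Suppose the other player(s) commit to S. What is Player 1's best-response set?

argmax u_1 = {A,D}

u_1(A vs S) = 9
u_1(B vs S) = 0
u_1(C vs S) = 8
u_1(D vs S) = 9
u_1(E vs S) = 5
max payoff 9 at {A,D}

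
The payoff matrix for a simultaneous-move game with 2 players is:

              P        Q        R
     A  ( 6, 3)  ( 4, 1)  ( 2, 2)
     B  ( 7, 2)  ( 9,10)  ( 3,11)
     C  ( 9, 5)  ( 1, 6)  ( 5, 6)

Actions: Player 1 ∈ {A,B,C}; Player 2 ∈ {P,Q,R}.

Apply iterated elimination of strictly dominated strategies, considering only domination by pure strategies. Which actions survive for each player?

IESDS → P1:{B,C} P2:{Q,R}

P1 drop A (B beats it: P:7>6 Q:9>4 R:3>2)
P2 drop P (Q beats it: B:10>2 C:6>5)
P1→{B,C} P2→{Q,R}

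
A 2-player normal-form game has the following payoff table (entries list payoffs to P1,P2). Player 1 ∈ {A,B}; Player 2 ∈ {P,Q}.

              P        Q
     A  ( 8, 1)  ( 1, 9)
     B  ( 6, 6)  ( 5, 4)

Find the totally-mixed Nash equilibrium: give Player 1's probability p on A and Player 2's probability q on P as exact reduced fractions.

P1 mixes 1/5 on A; P2 mixes 2/3 on P

P1 indiff ⇒ q·8+(1-q)·1 = q·6+(1-q)·5 ⇒ q(2) = (1-q)(4) ⇒ q = 2/3
P2 indiff ⇒ p·1+(1-p)·6 = p·9+(1-p)·4 ⇒ p(-8) = (1-p)(-2) ⇒ p = 1/5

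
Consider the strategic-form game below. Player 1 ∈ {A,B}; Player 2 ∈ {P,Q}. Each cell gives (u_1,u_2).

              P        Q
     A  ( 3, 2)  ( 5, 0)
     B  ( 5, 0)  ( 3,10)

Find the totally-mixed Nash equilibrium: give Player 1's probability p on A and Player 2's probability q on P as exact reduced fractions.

P1 indiff ⇒ q·3+(1-q)·5 = q·5+(1-q)·3 ⇒ q(-2) = (1-q)(-2) ⇒ q = 1/2
P2 indiff ⇒ p·2+(1-p)·0 = p·0+(1-p)·10 ⇒ p(2) = (1-p)(10) ⇒ p = 5/6

p=5/6, q=1/2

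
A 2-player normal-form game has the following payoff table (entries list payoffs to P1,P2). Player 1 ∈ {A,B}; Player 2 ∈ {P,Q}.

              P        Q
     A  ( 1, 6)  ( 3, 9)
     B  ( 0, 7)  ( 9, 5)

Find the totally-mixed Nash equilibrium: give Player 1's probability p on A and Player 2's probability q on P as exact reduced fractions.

p=2/5, q=6/7

P1 indiff ⇒ q·1+(1-q)·3 = q·0+(1-q)·9 ⇒ q(1) = (1-q)(6) ⇒ q = 6/7
P2 indiff ⇒ p·6+(1-p)·7 = p·9+(1-p)·5 ⇒ p(-3) = (1-p)(-2) ⇒ p = 2/5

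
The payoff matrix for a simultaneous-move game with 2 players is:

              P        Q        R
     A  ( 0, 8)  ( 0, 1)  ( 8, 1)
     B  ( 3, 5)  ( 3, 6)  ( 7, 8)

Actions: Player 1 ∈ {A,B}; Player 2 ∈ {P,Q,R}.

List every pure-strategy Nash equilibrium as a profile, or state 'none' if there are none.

No pure NE.

(A,P): not NE [P1→B gives 3>0]
(A,Q): not NE [P1→B gives 3>0; P2→P gives 8>1]
(A,R): not NE [P2→P gives 8>1]
(B,P): not NE [P2→R gives 8>5]
(B,Q): not NE [P2→R gives 8>6]
(B,R): not NE [P1→A gives 8>7]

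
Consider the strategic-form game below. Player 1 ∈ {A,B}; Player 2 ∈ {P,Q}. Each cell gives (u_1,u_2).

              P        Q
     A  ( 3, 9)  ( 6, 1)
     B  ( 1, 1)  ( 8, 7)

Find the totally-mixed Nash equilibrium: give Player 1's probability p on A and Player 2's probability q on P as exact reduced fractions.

p=3/7, q=1/2

P1 indiff ⇒ q·3+(1-q)·6 = q·1+(1-q)·8 ⇒ q(2) = (1-q)(2) ⇒ q = 1/2
P2 indiff ⇒ p·9+(1-p)·1 = p·1+(1-p)·7 ⇒ p(8) = (1-p)(6) ⇒ p = 3/7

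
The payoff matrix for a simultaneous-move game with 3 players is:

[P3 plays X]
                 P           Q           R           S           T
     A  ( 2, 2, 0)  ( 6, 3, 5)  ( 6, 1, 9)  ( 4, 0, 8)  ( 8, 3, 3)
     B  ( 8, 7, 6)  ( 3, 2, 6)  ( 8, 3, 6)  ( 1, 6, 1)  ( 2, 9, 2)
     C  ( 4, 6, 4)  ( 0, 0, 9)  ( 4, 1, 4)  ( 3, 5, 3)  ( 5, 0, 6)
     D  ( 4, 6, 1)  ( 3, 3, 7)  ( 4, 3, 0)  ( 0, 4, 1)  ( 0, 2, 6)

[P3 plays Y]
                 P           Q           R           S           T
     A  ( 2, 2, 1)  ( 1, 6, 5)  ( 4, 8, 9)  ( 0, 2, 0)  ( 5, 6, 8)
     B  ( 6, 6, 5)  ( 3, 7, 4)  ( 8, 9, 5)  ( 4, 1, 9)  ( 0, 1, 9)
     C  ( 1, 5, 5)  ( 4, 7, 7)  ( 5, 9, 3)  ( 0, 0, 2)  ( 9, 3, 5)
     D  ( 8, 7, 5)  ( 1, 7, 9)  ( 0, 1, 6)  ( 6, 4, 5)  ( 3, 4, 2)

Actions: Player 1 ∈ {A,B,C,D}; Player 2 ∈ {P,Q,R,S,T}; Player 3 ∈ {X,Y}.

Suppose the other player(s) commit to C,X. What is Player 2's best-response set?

BR_2 = {P}

u_2(P vs C,X) = 6
u_2(Q vs C,X) = 0
u_2(R vs C,X) = 1
u_2(S vs C,X) = 5
u_2(T vs C,X) = 0
max payoff 6 at {P}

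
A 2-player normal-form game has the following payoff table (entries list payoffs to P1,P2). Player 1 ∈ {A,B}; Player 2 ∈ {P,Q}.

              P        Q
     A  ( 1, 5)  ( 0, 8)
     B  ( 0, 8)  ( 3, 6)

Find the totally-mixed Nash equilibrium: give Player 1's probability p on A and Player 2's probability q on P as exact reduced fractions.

P1 indiff ⇒ q·1+(1-q)·0 = q·0+(1-q)·3 ⇒ q(1) = (1-q)(3) ⇒ q = 3/4
P2 indiff ⇒ p·5+(1-p)·8 = p·8+(1-p)·6 ⇒ p(-3) = (1-p)(-2) ⇒ p = 2/5

(p,q) = (2/5, 3/4)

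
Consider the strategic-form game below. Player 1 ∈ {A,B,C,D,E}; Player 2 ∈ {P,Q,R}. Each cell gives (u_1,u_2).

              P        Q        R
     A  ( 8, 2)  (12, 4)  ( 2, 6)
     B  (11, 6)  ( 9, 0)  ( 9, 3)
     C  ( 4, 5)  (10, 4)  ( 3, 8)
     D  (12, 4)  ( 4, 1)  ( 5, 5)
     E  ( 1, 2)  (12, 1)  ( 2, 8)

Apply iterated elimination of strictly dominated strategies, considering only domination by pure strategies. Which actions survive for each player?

Remaining: P1:{B,D} P2:{P,R}

P2 drop Q (R beats it: A:6>4 B:3>0 C:8>4 D:5>1 E:8>1)
P1 drop A (B beats it: P:11>8 R:9>2)
P1 drop C (B beats it: P:11>4 R:9>3)
P1 drop E (B beats it: P:11>1 R:9>2)
P1→{B,D} P2→{P,R}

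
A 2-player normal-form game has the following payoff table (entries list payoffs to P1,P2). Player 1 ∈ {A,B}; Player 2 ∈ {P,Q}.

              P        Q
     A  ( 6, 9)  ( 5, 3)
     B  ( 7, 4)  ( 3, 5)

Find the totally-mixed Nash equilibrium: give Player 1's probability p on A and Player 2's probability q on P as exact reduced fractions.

P1 indiff ⇒ q·6+(1-q)·5 = q·7+(1-q)·3 ⇒ q(-1) = (1-q)(-2) ⇒ q = 2/3
P2 indiff ⇒ p·9+(1-p)·4 = p·3+(1-p)·5 ⇒ p(6) = (1-p)(1) ⇒ p = 1/7

(p,q) = (1/7, 2/3)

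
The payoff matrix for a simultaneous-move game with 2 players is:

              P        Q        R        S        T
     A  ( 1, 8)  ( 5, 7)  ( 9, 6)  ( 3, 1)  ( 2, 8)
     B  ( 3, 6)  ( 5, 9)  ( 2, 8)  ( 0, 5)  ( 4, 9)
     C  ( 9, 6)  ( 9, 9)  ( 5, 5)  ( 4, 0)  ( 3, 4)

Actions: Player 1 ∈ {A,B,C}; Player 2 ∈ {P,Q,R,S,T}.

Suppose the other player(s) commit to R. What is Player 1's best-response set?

argmax u_1 = {A}

u_1(A vs R) = 9
u_1(B vs R) = 2
u_1(C vs R) = 5
max payoff 9 at {A}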